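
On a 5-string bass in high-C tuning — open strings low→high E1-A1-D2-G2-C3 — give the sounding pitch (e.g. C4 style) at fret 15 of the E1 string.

G2

E1 is MIDI 28. Adding 15 gives 43, which is G2.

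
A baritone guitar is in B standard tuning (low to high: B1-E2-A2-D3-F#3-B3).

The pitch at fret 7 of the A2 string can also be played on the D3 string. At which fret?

2

A2 at fret 7 is A2 + 7 semitones = E3.
The open D3 string is 5 semitones above the open A2, so the same pitch on the D3 string lies at fret 7 − 5 = 2.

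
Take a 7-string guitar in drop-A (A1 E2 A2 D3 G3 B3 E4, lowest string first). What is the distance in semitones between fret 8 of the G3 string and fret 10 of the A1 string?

G3 at fret 8 → D#4 (MIDI 63); A1 at fret 10 → G2 (MIDI 43).
63 − 43 = 20, so the two pitches are 20 semitones apart, with D#4 the higher.

20 semitones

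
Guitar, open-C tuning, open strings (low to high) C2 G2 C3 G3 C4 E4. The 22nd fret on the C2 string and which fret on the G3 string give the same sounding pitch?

3

C2 at fret 22 is C2 + 22 semitones = A#3.
The open G3 string is 19 semitones above the open C2, so the same pitch on the G3 string lies at fret 22 − 19 = 3.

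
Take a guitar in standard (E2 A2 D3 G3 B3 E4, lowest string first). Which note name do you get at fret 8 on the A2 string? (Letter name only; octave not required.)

A2 is MIDI 45. Adding 8 gives 53; 53 mod 12 = 5, i.e. F.

F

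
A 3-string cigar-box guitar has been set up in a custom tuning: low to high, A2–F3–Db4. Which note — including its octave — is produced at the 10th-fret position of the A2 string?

G3

The open A2 string plus 10 semitones: A–Bb–B–C–…–F–Gb–G.
The walk passes from B into C once, so the octave number goes from 2 to 3.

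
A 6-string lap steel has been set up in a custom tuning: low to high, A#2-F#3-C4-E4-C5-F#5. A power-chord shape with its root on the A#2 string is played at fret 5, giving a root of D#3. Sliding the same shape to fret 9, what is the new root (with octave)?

G3

Moving from fret 5 to fret 9 shifts the root by 4 semitones.
D#3 up 4 semitones is G3.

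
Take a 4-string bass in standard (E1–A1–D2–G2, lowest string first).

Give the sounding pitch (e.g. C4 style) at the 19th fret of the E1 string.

B2

Each fret is one semitone, so E1 + 19 = B2.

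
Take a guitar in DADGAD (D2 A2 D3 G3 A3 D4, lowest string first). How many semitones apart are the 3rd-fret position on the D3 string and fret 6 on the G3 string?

D3 at fret 3 → F3 (MIDI 53); G3 at fret 6 → C♯4 (MIDI 61).
53 − 61 = -8, so the two pitches are 8 semitones apart, with C♯4 the higher.

8 semitones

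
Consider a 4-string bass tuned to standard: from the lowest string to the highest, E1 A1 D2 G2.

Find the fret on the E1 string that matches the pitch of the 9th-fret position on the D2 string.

19

Fret 9 on D2 is MIDI 38 + 9 = 47 (B2). On the E1 string (open MIDI 28), that pitch is 47 − 28 = fret 19.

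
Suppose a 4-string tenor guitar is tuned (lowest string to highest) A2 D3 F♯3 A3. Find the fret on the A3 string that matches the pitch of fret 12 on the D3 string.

5

D3 at fret 12 is D3 + 12 semitones = D4.
The open A3 string is 7 semitones above the open D3, so the same pitch on the A3 string lies at fret 12 − 7 = 5.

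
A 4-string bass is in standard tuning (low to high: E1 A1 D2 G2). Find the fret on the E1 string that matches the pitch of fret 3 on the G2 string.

G2 at fret 3 is G2 + 3 semitones = A♯2.
The open E1 string is 15 semitones below the open G2, so the same pitch on the E1 string lies at fret 3 + 15 = 18.

18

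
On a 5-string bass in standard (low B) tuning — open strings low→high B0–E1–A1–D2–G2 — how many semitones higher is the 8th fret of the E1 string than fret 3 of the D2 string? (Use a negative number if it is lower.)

E1 at fret 8 → C2 (MIDI 36); D2 at fret 3 → F2 (MIDI 41).
36 − 41 = -5, so the two pitches are 5 semitones apart.

-5 semitones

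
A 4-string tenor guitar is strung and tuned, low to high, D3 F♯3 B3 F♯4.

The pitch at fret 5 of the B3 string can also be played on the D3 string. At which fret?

14

Fret 5 on B3 is MIDI 59 + 5 = 64 (E4). On the D3 string (open MIDI 50), that pitch is 64 − 50 = fret 14.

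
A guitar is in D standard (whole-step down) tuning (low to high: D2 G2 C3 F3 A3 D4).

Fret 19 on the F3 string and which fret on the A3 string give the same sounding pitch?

F3 at fret 19 is F3 + 19 semitones = C5.
The open A3 string is 4 semitones above the open F3, so the same pitch on the A3 string lies at fret 19 − 4 = 15.

15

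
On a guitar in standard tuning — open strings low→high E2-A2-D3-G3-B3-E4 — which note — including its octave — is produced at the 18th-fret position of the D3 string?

G#4

Each fret is one semitone, so D3 + 18 = G#4.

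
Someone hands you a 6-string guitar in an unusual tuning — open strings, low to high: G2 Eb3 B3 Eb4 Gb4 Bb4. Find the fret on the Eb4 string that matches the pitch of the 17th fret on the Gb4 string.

Gb4 at fret 17 is Gb4 + 17 semitones = B5.
The open Eb4 string is 3 semitones below the open Gb4, so the same pitch on the Eb4 string lies at fret 17 + 3 = 20.

20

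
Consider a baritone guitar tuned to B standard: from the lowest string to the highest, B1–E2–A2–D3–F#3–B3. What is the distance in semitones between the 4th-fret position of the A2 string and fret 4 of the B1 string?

A2 at fret 4 → C#3 (MIDI 49); B1 at fret 4 → D#2 (MIDI 39).
49 − 39 = 10, so the two pitches are 10 semitones apart, with C#3 the higher.

10 semitones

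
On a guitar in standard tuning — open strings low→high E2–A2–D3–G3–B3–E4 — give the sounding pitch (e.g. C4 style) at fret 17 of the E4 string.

Each fret is one semitone, so E4 + 17 = A5.

A5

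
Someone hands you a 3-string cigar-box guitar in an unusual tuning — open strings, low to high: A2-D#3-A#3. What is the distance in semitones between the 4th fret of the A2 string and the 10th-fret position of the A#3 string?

A2 at fret 4 → C#3 (MIDI 49); A#3 at fret 10 → G#4 (MIDI 68).
49 − 68 = -19, so the two pitches are 19 semitones apart, with G#4 the higher.

19 semitones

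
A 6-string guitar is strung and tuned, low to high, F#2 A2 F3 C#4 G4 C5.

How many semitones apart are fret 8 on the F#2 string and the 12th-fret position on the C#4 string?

23 semitones

F#2 at fret 8 → D3 (MIDI 50); C#4 at fret 12 → C#5 (MIDI 73).
50 − 73 = -23, so the two pitches are 23 semitones apart, with C#5 the higher.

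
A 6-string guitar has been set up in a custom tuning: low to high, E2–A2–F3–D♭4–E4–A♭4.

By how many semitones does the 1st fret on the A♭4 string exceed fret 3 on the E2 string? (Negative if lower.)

A♭4 at fret 1 → A4 (MIDI 69); E2 at fret 3 → G2 (MIDI 43).
69 − 43 = 26, so the two pitches are 26 semitones apart.

26 semitones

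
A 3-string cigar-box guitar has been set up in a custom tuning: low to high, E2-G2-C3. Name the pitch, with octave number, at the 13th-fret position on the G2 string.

G2 is MIDI 43. Adding 13 gives 56, which is G#3.

G#3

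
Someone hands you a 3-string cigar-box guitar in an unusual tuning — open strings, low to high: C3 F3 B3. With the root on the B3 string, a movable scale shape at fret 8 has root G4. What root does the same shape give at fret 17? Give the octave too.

Moving from fret 8 to fret 17 shifts the root by 9 semitones.
G4 up 9 semitones is E5.

E5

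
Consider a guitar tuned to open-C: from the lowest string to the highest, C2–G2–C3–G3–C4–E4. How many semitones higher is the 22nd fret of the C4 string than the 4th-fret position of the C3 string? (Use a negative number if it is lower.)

C4 at fret 22 → A#5 (MIDI 82); C3 at fret 4 → E3 (MIDI 52).
82 − 52 = 30, so the two pitches are 30 semitones apart.

30 semitones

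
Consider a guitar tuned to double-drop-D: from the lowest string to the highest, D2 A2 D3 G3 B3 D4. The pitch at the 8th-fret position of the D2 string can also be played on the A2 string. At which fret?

D2 at fret 8 is D2 + 8 semitones = A♯2.
The open A2 string is 7 semitones above the open D2, so the same pitch on the A2 string lies at fret 8 − 7 = 1.

1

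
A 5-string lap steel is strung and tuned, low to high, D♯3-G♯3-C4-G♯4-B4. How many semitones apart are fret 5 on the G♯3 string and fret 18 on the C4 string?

G♯3 at fret 5 → C♯4 (MIDI 61); C4 at fret 18 → F♯5 (MIDI 78).
61 − 78 = -17, so the two pitches are 17 semitones apart, with F♯5 the higher.

17 semitones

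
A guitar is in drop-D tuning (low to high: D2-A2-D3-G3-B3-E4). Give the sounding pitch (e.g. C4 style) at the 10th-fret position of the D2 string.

C3

The open D2 string plus 10 semitones: D–D#–E–F–…–A#–B–C.
The walk passes from B into C once, so the octave number goes from 2 to 3.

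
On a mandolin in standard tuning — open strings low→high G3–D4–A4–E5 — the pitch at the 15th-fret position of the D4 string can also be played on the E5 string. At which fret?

Fret 15 on D4 is MIDI 62 + 15 = 77 (F5). On the E5 string (open MIDI 76), that pitch is 77 − 76 = fret 1.

1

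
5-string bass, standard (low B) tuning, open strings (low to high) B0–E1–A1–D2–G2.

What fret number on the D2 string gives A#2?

A#2 is 8 semitones above the open D2 (D–D#–E–F–F#–G–G#–A–A#), so it sits at fret 8.

8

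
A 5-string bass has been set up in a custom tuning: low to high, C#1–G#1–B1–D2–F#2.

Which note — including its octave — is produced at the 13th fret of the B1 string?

C3

B1 is MIDI 35. Adding 13 gives 48, which is C3.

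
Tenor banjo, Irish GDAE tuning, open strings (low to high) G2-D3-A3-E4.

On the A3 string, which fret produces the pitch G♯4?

11

G♯4 is 11 semitones above the open A3 (A–A#–B–C–…–F#–G–G#), so it sits at fret 11.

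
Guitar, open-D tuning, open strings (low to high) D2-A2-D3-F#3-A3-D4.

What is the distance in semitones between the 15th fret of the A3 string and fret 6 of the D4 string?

A3 at fret 15 → C5 (MIDI 72); D4 at fret 6 → G#4 (MIDI 68).
72 − 68 = 4, so the two pitches are 4 semitones apart, with C5 the higher.

4 semitones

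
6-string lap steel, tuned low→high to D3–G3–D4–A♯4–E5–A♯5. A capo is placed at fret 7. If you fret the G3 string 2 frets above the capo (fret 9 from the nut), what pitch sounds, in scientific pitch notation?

The capo raises the open G3 by 7 semitones to D4; fretting 2 more gives G3 + 7 + 2 = G3 + 9 semitones = E4.

E4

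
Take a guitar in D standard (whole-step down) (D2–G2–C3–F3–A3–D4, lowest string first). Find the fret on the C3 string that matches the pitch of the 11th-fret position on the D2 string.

Fret 11 on D2 is MIDI 38 + 11 = 49 (C#3). On the C3 string (open MIDI 48), that pitch is 49 − 48 = fret 1.

1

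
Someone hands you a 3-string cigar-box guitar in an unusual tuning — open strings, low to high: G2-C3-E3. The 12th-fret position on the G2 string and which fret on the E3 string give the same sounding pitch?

G2 at fret 12 is G2 + 12 semitones = G3.
The open E3 string is 9 semitones above the open G2, so the same pitch on the E3 string lies at fret 12 − 9 = 3.

3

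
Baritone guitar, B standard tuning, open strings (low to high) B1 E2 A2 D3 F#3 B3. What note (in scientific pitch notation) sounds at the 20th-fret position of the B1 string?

B1 is MIDI 35. Adding 20 gives 55, which is G3.

G3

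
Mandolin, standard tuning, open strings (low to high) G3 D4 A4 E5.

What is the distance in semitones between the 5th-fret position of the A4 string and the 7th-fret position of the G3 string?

A4 at fret 5 → D5 (MIDI 74); G3 at fret 7 → D4 (MIDI 62).
74 − 62 = 12, so the two pitches are 12 semitones apart, with D5 the higher.

12 semitones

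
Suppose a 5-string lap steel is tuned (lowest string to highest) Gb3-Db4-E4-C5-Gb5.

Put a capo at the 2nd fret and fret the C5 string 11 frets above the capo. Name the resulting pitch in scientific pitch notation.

Db6

The capo raises the open C5 by 2 semitones to D5; fretting 11 more gives C5 + 2 + 11 = C5 + 13 semitones = Db6.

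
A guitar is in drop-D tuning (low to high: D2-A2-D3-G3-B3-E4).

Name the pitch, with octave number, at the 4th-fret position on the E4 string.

G#4

Each fret is one semitone, so E4 + 4 = G#4.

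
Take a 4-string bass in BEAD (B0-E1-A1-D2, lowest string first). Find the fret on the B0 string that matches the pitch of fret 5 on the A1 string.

15

Fret 5 on A1 is MIDI 33 + 5 = 38 (D2). On the B0 string (open MIDI 23), that pitch is 38 − 23 = fret 15.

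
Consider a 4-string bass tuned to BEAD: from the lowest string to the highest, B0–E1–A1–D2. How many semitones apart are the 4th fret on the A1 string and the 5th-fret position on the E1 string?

4 semitones

A1 at fret 4 → C♯2 (MIDI 37); E1 at fret 5 → A1 (MIDI 33).
37 − 33 = 4, so the two pitches are 4 semitones apart, with C♯2 the higher.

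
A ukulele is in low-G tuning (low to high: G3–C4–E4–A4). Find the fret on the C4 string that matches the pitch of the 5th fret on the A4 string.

Fret 5 on A4 is MIDI 69 + 5 = 74 (D5). On the C4 string (open MIDI 60), that pitch is 74 − 60 = fret 14.

14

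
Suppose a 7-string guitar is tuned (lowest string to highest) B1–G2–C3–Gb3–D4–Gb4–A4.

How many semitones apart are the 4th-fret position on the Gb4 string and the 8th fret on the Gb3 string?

8 semitones

Gb4 at fret 4 → Bb4 (MIDI 70); Gb3 at fret 8 → D4 (MIDI 62).
70 − 62 = 8, so the two pitches are 8 semitones apart, with Bb4 the higher.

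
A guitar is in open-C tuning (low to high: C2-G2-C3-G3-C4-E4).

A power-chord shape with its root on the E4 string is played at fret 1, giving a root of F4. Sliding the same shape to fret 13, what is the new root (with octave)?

F5

Moving from fret 1 to fret 13 shifts the root by 12 semitones.
F4 up 12 semitones is F5.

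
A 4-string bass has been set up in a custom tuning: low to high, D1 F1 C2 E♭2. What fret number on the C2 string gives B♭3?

22

B♭3 is 22 semitones above the open C2 (C–Db–D–Eb–…–Ab–A–Bb), so it sits at fret 22.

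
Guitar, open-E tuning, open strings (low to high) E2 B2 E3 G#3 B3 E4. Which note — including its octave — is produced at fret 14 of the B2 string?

C#4

Each fret is one semitone, so B2 + 14 = C#4.
(Equivalently spelled Db4.)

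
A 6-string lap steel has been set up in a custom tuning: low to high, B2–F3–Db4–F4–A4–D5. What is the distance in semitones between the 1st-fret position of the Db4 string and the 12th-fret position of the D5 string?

Db4 at fret 1 → D4 (MIDI 62); D5 at fret 12 → D6 (MIDI 86).
62 − 86 = -24, so the two pitches are 24 semitones apart, with D6 the higher.

24 semitones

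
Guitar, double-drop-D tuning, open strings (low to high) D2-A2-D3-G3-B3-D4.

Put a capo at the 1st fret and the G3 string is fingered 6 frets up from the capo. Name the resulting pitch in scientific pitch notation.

The capo raises the open G3 by 1 semitone to G♯3; fretting 6 more gives G3 + 1 + 6 = G3 + 7 semitones = D4.

D4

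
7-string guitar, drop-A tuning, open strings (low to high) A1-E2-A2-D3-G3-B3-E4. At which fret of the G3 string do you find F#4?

F#4 is 11 semitones above the open G3 (G–G#–A–A#–…–E–F–F#), so it sits at fret 11.

11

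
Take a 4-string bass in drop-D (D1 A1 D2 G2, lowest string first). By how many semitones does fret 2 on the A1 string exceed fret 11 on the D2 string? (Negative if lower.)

-14 semitones

A1 at fret 2 → B1 (MIDI 35); D2 at fret 11 → C#3 (MIDI 49).
35 − 49 = -14, so the two pitches are 14 semitones apart.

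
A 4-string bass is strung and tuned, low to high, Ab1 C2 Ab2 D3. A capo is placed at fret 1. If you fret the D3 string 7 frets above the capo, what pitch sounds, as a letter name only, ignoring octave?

The capo raises the open D3 by 1 semitone to Eb3; fretting 7 more gives D3 + 1 + 7 = D3 + 8 semitones, landing on Bb.

Bb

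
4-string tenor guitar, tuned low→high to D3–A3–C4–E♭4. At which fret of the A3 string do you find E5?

E5 is 19 semitones above the open A3 (A–Bb–B–C–…–D–Eb–E), so it sits at fret 19.

19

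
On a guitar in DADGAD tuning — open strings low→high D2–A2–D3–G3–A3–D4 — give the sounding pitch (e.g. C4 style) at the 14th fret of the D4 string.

Each fret is one semitone, so D4 + 14 = E5.

E5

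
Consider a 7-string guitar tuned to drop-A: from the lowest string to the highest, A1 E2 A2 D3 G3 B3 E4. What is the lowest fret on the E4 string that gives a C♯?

From E4, count semitones up the chromatic scale until reaching C♯: E–F–F#–G–G#–A–A#–B–C–C# — 9 steps.

9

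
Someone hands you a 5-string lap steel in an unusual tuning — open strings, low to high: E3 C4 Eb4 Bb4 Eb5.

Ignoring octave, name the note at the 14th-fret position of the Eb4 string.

F

Eb4 is MIDI 63. Adding 14 gives 77; 77 mod 12 = 5, i.e. F.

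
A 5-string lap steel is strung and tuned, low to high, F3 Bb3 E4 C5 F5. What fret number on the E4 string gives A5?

A5 is 17 semitones above the open E4 (E–F–Gb–G–…–G–Ab–A), so it sits at fret 17.

17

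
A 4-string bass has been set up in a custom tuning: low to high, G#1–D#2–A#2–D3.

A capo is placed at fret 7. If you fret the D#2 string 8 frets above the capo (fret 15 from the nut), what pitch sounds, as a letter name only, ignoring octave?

F#

The capo raises the open D#2 by 7 semitones to A#2; fretting 8 more gives D#2 + 7 + 8 = D#2 + 15 semitones, landing on F#.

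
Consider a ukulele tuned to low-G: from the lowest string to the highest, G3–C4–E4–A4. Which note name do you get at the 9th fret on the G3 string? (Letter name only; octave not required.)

E

G3 is MIDI 55. Adding 9 gives 64; 64 mod 12 = 4, i.e. E.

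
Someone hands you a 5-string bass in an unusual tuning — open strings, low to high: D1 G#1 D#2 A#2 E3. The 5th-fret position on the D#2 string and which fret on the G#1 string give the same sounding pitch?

12

Fret 5 on D#2 is MIDI 39 + 5 = 44 (G#2). On the G#1 string (open MIDI 32), that pitch is 44 − 32 = fret 12.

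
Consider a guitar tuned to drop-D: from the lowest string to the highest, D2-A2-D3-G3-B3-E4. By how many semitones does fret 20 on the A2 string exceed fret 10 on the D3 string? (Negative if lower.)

5 semitones

A2 at fret 20 → F4 (MIDI 65); D3 at fret 10 → C4 (MIDI 60).
65 − 60 = 5, so the two pitches are 5 semitones apart.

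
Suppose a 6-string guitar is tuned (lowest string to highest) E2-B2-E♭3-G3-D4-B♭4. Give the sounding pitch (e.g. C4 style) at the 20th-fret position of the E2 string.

Each fret is one semitone, so E2 + 20 = C4.

C4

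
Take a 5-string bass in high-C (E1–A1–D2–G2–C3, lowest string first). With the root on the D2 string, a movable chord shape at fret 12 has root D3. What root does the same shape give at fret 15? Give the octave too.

Moving from fret 12 to fret 15 shifts the root by 3 semitones.
D3 up 3 semitones is F3.

F3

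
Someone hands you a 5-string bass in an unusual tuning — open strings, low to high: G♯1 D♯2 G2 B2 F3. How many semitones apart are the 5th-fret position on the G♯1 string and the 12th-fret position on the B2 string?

G♯1 at fret 5 → C♯2 (MIDI 37); B2 at fret 12 → B3 (MIDI 59).
37 − 59 = -22, so the two pitches are 22 semitones apart, with B3 the higher.

22 semitones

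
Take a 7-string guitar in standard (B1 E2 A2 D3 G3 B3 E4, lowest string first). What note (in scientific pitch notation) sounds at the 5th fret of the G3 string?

G3 is MIDI 55. Adding 5 gives 60, which is C4.

C4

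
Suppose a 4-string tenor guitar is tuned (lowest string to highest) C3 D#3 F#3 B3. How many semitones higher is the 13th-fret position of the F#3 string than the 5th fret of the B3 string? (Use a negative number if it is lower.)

F#3 at fret 13 → G4 (MIDI 67); B3 at fret 5 → E4 (MIDI 64).
67 − 64 = 3, so the two pitches are 3 semitones apart.

3 semitones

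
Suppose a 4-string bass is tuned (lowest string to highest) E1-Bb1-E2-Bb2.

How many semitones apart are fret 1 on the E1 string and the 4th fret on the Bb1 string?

9 semitones

E1 at fret 1 → F1 (MIDI 29); Bb1 at fret 4 → D2 (MIDI 38).
29 − 38 = -9, so the two pitches are 9 semitones apart, with D2 the higher.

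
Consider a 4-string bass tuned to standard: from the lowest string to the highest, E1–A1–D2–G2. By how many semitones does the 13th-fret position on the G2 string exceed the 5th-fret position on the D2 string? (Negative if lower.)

13 semitones

G2 at fret 13 → G#3 (MIDI 56); D2 at fret 5 → G2 (MIDI 43).
56 − 43 = 13, so the two pitches are 13 semitones apart.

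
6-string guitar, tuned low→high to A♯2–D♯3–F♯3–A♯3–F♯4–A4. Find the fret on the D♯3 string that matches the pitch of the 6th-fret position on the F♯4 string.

21

F♯4 at fret 6 is F♯4 + 6 semitones = C5.
The open D♯3 string is 15 semitones below the open F♯4, so the same pitch on the D♯3 string lies at fret 6 + 15 = 21.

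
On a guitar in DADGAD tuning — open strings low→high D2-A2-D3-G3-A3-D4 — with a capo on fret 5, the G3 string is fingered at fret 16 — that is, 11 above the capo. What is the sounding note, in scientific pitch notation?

B4

The capo raises the open G3 by 5 semitones to C4; fretting 11 more gives G3 + 5 + 11 = G3 + 16 semitones = B4.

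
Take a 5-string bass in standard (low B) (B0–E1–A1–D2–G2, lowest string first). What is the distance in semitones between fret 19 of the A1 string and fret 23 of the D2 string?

A1 at fret 19 → E3 (MIDI 52); D2 at fret 23 → C#4 (MIDI 61).
52 − 61 = -9, so the two pitches are 9 semitones apart, with C#4 the higher.

9 semitones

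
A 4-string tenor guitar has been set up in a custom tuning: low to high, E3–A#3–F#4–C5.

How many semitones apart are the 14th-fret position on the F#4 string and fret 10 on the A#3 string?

F#4 at fret 14 → G#5 (MIDI 80); A#3 at fret 10 → G#4 (MIDI 68).
80 − 68 = 12, so the two pitches are 12 semitones apart, with G#5 the higher.

12 semitones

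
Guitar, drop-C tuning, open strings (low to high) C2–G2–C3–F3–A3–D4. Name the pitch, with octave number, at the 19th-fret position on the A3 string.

E5

A3 is MIDI 57. Adding 19 gives 76, which is E5.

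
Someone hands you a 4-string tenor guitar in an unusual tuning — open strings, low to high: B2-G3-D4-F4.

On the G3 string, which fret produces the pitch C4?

C4 is 5 semitones above the open G3 (G–G#–A–A#–B–C), so it sits at fret 5.

5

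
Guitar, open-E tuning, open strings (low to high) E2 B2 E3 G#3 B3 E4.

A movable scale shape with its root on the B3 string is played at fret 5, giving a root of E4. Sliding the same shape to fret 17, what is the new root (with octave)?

E5

Moving from fret 5 to fret 17 shifts the root by 12 semitones.
E4 up 12 semitones is E5.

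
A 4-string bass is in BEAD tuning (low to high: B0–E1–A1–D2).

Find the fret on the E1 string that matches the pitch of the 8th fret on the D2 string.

Fret 8 on D2 is MIDI 38 + 8 = 46 (A♯2). On the E1 string (open MIDI 28), that pitch is 46 − 28 = fret 18.

18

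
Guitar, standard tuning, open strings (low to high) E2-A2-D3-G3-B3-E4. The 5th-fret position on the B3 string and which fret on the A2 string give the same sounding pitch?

Fret 5 on B3 is MIDI 59 + 5 = 64 (E4). On the A2 string (open MIDI 45), that pitch is 64 − 45 = fret 19.

19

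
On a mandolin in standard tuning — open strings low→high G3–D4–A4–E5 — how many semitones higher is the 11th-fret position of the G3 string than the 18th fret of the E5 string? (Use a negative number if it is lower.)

G3 at fret 11 → F#4 (MIDI 66); E5 at fret 18 → A#6 (MIDI 94).
66 − 94 = -28, so the two pitches are 28 semitones apart.

-28 semitones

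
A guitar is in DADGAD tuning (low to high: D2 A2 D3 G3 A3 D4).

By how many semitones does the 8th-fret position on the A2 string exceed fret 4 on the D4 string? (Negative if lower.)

-13 semitones

A2 at fret 8 → F3 (MIDI 53); D4 at fret 4 → F#4 (MIDI 66).
53 − 66 = -13, so the two pitches are 13 semitones apart.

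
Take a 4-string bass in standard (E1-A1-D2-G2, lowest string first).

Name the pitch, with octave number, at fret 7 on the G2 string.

Each fret is one semitone, so G2 + 7 = D3.

D3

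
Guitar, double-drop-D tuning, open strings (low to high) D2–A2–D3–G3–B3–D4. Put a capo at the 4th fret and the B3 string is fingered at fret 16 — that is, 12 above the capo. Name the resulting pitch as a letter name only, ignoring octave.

The capo raises the open B3 by 4 semitones to D#4; fretting 12 more gives B3 + 4 + 12 = B3 + 16 semitones, landing on D#.

D#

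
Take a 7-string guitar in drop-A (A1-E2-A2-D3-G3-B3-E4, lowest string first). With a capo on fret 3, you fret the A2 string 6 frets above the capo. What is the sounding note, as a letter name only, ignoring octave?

F♯

The capo raises the open A2 by 3 semitones to C3; fretting 6 more gives A2 + 3 + 6 = A2 + 9 semitones, landing on F♯.
(Also written G♭.)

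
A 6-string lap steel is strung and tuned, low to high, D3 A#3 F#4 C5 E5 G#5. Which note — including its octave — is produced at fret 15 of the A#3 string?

C#5

A#3 is MIDI 58. Adding 15 gives 73, which is C#5.
(Equivalently spelled Db5.)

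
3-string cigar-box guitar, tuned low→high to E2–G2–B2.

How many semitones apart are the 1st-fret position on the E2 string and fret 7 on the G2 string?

E2 at fret 1 → F2 (MIDI 41); G2 at fret 7 → D3 (MIDI 50).
41 − 50 = -9, so the two pitches are 9 semitones apart, with D3 the higher.

9 semitones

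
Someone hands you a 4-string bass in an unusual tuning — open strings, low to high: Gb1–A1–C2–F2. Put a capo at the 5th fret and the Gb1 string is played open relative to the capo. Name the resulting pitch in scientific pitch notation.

The capo raises the open Gb1 by 5 semitones to B1; fretting 0 more gives Gb1 + 5 + 0 = Gb1 + 5 semitones = B1.

B1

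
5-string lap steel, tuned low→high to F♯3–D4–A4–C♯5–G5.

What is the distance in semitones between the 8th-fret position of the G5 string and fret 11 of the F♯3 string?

G5 at fret 8 → D♯6 (MIDI 87); F♯3 at fret 11 → F4 (MIDI 65).
87 − 65 = 22, so the two pitches are 22 semitones apart, with D♯6 the higher.

22 semitones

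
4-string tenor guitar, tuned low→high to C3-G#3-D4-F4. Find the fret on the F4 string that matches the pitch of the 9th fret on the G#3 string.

0

Fret 9 on G#3 is MIDI 56 + 9 = 65 (F4). On the F4 string (open MIDI 65), that pitch is 65 − 65 = fret 0.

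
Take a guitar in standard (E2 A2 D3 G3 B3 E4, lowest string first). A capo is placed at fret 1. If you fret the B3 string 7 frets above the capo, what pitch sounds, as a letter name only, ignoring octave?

The capo raises the open B3 by 1 semitone to C4; fretting 7 more gives B3 + 1 + 7 = B3 + 8 semitones, landing on G.

G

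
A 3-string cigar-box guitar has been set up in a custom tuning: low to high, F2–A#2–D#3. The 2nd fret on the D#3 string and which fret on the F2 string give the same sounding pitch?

12

D#3 at fret 2 is D#3 + 2 semitones = F3.
The open F2 string is 10 semitones below the open D#3, so the same pitch on the F2 string lies at fret 2 + 10 = 12.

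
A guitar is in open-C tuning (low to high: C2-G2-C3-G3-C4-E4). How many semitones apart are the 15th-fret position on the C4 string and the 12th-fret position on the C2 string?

27 semitones

C4 at fret 15 → D#5 (MIDI 75); C2 at fret 12 → C3 (MIDI 48).
75 − 48 = 27, so the two pitches are 27 semitones apart, with D#5 the higher.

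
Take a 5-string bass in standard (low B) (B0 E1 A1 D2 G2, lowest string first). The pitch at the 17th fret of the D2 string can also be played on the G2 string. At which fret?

12

D2 at fret 17 is D2 + 17 semitones = G3.
The open G2 string is 5 semitones above the open D2, so the same pitch on the G2 string lies at fret 17 − 5 = 12.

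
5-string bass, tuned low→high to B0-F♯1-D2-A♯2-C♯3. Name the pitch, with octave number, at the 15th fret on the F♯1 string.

Each fret is one semitone, so F♯1 + 15 = A2.

A2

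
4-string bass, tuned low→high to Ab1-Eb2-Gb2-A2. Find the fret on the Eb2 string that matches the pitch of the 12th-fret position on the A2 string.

18

A2 at fret 12 is A2 + 12 semitones = A3.
The open Eb2 string is 6 semitones below the open A2, so the same pitch on the Eb2 string lies at fret 12 + 6 = 18.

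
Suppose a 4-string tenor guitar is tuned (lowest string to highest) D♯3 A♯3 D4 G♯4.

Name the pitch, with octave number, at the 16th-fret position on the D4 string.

F♯5

Each fret is one semitone, so D4 + 16 = F♯5.
(Equivalently spelled G♭5.)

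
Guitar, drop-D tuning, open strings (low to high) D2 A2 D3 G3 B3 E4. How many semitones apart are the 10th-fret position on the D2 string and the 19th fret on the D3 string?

D2 at fret 10 → C3 (MIDI 48); D3 at fret 19 → A4 (MIDI 69).
48 − 69 = -21, so the two pitches are 21 semitones apart, with A4 the higher.

21 semitones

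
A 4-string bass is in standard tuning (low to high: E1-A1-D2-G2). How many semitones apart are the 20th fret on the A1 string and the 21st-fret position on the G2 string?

A1 at fret 20 → F3 (MIDI 53); G2 at fret 21 → E4 (MIDI 64).
53 − 64 = -11, so the two pitches are 11 semitones apart, with E4 the higher.

11 semitones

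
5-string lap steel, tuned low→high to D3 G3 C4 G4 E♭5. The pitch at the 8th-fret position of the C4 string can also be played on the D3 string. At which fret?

18

Fret 8 on C4 is MIDI 60 + 8 = 68 (A♭4). On the D3 string (open MIDI 50), that pitch is 68 − 50 = fret 18.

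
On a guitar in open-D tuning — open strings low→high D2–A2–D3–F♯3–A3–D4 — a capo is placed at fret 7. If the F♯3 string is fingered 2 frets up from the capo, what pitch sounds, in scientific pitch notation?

D♯4

The capo raises the open F♯3 by 7 semitones to C♯4; fretting 2 more gives F♯3 + 7 + 2 = F♯3 + 9 semitones = D♯4.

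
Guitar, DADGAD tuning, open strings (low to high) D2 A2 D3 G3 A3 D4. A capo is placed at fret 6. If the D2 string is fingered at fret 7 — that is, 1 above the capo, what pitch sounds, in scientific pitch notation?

A2

The capo raises the open D2 by 6 semitones to G♯2; fretting 1 more gives D2 + 6 + 1 = D2 + 7 semitones = A2.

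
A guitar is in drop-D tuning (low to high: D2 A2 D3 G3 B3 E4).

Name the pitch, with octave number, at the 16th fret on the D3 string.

F♯4

Each fret is one semitone, so D3 + 16 = F♯4.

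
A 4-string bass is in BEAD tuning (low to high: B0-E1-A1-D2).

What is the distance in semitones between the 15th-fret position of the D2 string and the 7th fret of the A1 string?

13 semitones

D2 at fret 15 → F3 (MIDI 53); A1 at fret 7 → E2 (MIDI 40).
53 − 40 = 13, so the two pitches are 13 semitones apart, with F3 the higher.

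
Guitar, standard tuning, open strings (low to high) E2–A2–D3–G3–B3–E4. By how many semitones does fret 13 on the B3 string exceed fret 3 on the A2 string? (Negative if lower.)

B3 at fret 13 → C5 (MIDI 72); A2 at fret 3 → C3 (MIDI 48).
72 − 48 = 24, so the two pitches are 24 semitones apart.

24 semitones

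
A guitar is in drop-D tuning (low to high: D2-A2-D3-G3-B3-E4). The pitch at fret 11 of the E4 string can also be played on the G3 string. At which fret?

20

E4 at fret 11 is E4 + 11 semitones = D#5.
The open G3 string is 9 semitones below the open E4, so the same pitch on the G3 string lies at fret 11 + 9 = 20.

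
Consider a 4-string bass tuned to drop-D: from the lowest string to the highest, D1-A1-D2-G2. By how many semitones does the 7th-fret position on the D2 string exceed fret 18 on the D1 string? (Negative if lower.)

1 semitone

D2 at fret 7 → A2 (MIDI 45); D1 at fret 18 → G#2 (MIDI 44).
45 − 44 = 1, so the two pitches are 1 semitone apart.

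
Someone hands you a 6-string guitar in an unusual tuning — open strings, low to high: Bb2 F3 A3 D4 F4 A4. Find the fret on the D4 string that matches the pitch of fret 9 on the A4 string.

A4 at fret 9 is A4 + 9 semitones = Gb5.
The open D4 string is 7 semitones below the open A4, so the same pitch on the D4 string lies at fret 9 + 7 = 16.

16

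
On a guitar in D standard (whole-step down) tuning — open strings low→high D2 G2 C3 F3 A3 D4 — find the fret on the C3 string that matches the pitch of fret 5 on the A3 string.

14

A3 at fret 5 is A3 + 5 semitones = D4.
The open C3 string is 9 semitones below the open A3, so the same pitch on the C3 string lies at fret 5 + 9 = 14.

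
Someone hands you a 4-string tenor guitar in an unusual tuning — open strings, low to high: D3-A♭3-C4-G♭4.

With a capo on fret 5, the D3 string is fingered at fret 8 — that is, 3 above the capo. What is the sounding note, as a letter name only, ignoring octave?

The capo raises the open D3 by 5 semitones to G3; fretting 3 more gives D3 + 5 + 3 = D3 + 8 semitones, landing on B♭.

B♭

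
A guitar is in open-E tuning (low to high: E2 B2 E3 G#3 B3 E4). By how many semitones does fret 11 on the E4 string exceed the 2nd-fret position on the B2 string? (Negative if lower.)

E4 at fret 11 → D#5 (MIDI 75); B2 at fret 2 → C#3 (MIDI 49).
75 − 49 = 26, so the two pitches are 26 semitones apart.

26 semitones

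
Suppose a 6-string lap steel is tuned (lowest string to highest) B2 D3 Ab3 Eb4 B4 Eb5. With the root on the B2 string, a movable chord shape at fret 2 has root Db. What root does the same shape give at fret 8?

G

Moving from fret 2 to fret 8 shifts the root by 6 semitones.
Db up 6 semitones is G.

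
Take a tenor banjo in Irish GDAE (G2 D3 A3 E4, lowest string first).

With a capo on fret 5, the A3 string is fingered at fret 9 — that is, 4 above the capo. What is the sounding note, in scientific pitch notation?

F♯4

The capo raises the open A3 by 5 semitones to D4; fretting 4 more gives A3 + 5 + 4 = A3 + 9 semitones = F♯4.
(Also written G♭.)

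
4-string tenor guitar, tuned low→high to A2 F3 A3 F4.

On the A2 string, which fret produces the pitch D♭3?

4

D♭3 is 4 semitones above the open A2 (A–Bb–B–C–Db), so it sits at fret 4.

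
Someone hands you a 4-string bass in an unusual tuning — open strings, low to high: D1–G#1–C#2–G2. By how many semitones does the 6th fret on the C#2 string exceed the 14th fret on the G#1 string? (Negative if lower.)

-3 semitones

C#2 at fret 6 → G2 (MIDI 43); G#1 at fret 14 → A#2 (MIDI 46).
43 − 46 = -3, so the two pitches are 3 semitones apart.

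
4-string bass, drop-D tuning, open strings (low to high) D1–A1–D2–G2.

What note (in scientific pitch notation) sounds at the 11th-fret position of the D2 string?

D2 is MIDI 38. Adding 11 gives 49, which is C♯3.

C♯3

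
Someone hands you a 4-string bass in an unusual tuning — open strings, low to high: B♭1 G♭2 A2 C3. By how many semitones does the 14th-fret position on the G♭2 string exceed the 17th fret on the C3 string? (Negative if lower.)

-9 semitones

G♭2 at fret 14 → A♭3 (MIDI 56); C3 at fret 17 → F4 (MIDI 65).
56 − 65 = -9, so the two pitches are 9 semitones apart.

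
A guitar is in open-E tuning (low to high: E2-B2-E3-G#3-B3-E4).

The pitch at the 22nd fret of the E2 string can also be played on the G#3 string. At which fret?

6

E2 at fret 22 is E2 + 22 semitones = D4.
The open G#3 string is 16 semitones above the open E2, so the same pitch on the G#3 string lies at fret 22 − 16 = 6.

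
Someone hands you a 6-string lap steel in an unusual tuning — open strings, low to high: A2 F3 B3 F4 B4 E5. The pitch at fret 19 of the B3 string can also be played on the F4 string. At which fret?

Fret 19 on B3 is MIDI 59 + 19 = 78 (F♯5). On the F4 string (open MIDI 65), that pitch is 78 − 65 = fret 13.

13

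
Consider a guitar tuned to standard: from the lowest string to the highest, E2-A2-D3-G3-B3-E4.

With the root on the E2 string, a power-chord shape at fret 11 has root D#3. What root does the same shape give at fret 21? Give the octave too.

C#4

Moving from fret 11 to fret 21 shifts the root by 10 semitones.
D#3 up 10 semitones is C#4.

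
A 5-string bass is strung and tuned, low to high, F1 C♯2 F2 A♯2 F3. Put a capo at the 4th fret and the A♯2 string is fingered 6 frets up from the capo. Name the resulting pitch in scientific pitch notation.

G♯3

The capo raises the open A♯2 by 4 semitones to D3; fretting 6 more gives A♯2 + 4 + 6 = A♯2 + 10 semitones = G♯3.
(Also written A♭.)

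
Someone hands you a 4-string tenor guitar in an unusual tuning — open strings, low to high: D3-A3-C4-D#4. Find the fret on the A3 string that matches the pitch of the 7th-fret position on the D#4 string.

D#4 at fret 7 is D#4 + 7 semitones = A#4.
The open A3 string is 6 semitones below the open D#4, so the same pitch on the A3 string lies at fret 7 + 6 = 13.

13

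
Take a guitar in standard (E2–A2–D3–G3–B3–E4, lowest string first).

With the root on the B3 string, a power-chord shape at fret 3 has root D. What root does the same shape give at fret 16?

Moving from fret 3 to fret 16 shifts the root by 13 semitones.
D up 13 semitones is D#.

D#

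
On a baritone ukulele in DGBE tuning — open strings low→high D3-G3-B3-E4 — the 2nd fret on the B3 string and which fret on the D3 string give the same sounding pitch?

Fret 2 on B3 is MIDI 59 + 2 = 61 (C♯4). On the D3 string (open MIDI 50), that pitch is 61 − 50 = fret 11.

11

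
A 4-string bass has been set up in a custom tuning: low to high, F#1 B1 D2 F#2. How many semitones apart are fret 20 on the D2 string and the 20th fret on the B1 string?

D2 at fret 20 → A#3 (MIDI 58); B1 at fret 20 → G3 (MIDI 55).
58 − 55 = 3, so the two pitches are 3 semitones apart, with A#3 the higher.

3 semitones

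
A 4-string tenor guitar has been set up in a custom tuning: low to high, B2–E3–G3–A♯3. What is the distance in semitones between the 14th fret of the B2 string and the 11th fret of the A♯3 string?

8 semitones

B2 at fret 14 → C♯4 (MIDI 61); A♯3 at fret 11 → A4 (MIDI 69).
61 − 69 = -8, so the two pitches are 8 semitones apart, with A4 the higher.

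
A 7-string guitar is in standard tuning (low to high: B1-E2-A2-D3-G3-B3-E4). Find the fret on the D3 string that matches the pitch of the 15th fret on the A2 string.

A2 at fret 15 is A2 + 15 semitones = C4.
The open D3 string is 5 semitones above the open A2, so the same pitch on the D3 string lies at fret 15 − 5 = 10.

10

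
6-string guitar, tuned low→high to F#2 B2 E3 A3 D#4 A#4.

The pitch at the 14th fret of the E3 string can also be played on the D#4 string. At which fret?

E3 at fret 14 is E3 + 14 semitones = F#4.
The open D#4 string is 11 semitones above the open E3, so the same pitch on the D#4 string lies at fret 14 − 11 = 3.

3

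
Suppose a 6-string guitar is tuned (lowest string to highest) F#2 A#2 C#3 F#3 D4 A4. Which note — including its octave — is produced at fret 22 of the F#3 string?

E5

Each fret is one semitone, so F#3 + 22 = E5.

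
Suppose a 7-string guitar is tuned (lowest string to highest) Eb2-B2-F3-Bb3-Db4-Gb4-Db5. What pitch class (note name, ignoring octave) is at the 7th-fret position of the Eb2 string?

Eb2 is MIDI 39. Adding 7 gives 46; 46 mod 12 = 10, i.e. Bb.

Bb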